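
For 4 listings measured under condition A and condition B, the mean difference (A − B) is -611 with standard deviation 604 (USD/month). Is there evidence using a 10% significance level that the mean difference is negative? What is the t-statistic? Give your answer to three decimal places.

H0: μ_d = 0; H1: μ_d < 0 (paired t-test on the differences, left-tailed).
t = d̄/(s_d/√n) = -611/(604/√4) = -2.023
df = n − 1 = 3
p-value = P(T ≤ -2.023) ≈ 0.068
Since p ≈ 0.068 < α = 0.1, reject H0; the evidence is statistically significant.

-2.023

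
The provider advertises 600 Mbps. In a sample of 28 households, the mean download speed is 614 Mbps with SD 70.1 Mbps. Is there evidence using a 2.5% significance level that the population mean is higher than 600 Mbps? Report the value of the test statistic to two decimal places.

H0: μ = 600; H1: μ > 600 (one-sample t-test, right-tailed).
t = (x̄ − μ₀)/(s/√n) = (614 − 600)/(70.1/√28) = 1.06
df = n − 1 = 27
p-value = P(T ≥ 1.06) ≈ 0.1500
Since p ≈ 0.1500 > α = 0.025, fail to reject H0; the evidence is not statistically significant.

1.06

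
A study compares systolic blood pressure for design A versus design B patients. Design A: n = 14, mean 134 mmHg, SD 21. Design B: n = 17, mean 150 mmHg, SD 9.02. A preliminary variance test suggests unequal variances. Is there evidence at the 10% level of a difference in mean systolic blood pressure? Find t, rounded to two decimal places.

-2.66

Let group 1 = design A, group 2 = design B. H0: μ_1 = μ_2; H1: μ_1 ≠ μ_2 (Welch's two-sample t-test, two-sided).
t = (x̄_1 − x̄_2)/√(s_1²/n_1 + s_2²/n_2) = (134 − 150)/√(21²/14 + 9.02²/17) = -2.66
Welch–Satterthwaite df ≈ 16.93
Two-sided p-value ≈ 0.017
Since p ≈ 0.017 < α = 0.1, reject H0; the evidence is statistically significant.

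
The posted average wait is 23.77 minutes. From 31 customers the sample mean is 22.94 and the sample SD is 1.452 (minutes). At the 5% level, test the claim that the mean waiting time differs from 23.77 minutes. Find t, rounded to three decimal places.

-3.183

H0: μ = 23.77; H1: μ ≠ 23.77 (one-sample t-test, two-sided).
t = (x̄ − μ₀)/(s/√n) = (22.94 − 23.77)/(1.452/√31) = -3.183
df = n − 1 = 30
Two-sided p-value ≈ 0.003
Since p ≈ 0.003 < α = 0.05, reject H0; the data support H1.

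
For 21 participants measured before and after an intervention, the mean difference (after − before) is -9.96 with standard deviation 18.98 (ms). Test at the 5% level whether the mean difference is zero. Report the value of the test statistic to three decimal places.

H0: μ_d = 0; H1: μ_d ≠ 0 (paired t-test on the differences, two-sided).
t = d̄/(s_d/√n) = -9.96/(18.98/√21) = -2.405
df = n − 1 = 20
Two-sided p-value ≈ 0.026
Since p ≈ 0.026 < α = 0.05, reject H0; the evidence is statistically significant.

-2.405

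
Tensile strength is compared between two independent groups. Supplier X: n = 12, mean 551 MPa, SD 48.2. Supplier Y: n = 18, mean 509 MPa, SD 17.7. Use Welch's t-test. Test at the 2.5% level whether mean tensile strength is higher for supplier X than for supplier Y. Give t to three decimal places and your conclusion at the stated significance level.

t = 2.891; reject H0

Let group 1 = supplier X, group 2 = supplier Y. H0: μ_1 = μ_2; H1: μ_1 > μ_2 (Welch's two-sample t-test, right-tailed).
t = (x̄_1 − x̄_2)/√(s_1²/n_1 + s_2²/n_2) = (551 − 509)/√(48.2²/12 + 17.7²/18) = 2.891
Welch–Satterthwaite df ≈ 13.00
p-value = P(T ≥ 2.891) ≈ 0.006
Since p ≈ 0.006 < α = 0.025, reject H0; the data support H1.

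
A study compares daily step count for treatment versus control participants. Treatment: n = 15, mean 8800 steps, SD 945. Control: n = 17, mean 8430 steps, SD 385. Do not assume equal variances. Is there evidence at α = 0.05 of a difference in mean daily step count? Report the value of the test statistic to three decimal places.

1.416

Let group 1 = treatment, group 2 = control. H0: μ_1 = μ_2; H1: μ_1 ≠ μ_2 (Welch's two-sample t-test, two-sided).
t = (x̄_1 − x̄_2)/√(s_1²/n_1 + s_2²/n_2) = (8800 − 8430)/√(945²/15 + 385²/17) = 1.416
Welch–Satterthwaite df ≈ 18.06
Two-sided p-value ≈ 0.1737
Since p ≈ 0.1737 > α = 0.05, fail to reject H0; the data do not provide sufficient evidence against H0.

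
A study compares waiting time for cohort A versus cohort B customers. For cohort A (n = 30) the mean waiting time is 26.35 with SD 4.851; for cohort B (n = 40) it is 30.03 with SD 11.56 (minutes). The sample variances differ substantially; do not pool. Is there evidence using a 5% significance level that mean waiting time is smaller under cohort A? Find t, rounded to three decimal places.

Let group 1 = cohort A, group 2 = cohort B. H0: μ_1 = μ_2; H1: μ_1 < μ_2 (Welch's two-sample t-test, left-tailed).
t = (x̄_1 − x̄_2)/√(s_1²/n_1 + s_2²/n_2) = (26.35 − 30.03)/√(4.851²/30 + 11.56²/40) = -1.812
Welch–Satterthwaite df ≈ 55.36
p-value = P(T ≤ -1.812) ≈ 0.038
Since p ≈ 0.038 < α = 0.05, reject H0; the data support H1.

-1.812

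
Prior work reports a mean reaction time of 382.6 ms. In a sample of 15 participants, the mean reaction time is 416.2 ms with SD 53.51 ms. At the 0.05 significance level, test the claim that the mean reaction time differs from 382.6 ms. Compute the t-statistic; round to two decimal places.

2.43

H0: μ = 382.6; H1: μ ≠ 382.6 (one-sample t-test, two-sided).
t = (x̄ − μ₀)/(s/√n) = (416.2 − 382.6)/(53.51/√15) = 2.43
df = n − 1 = 14
Two-sided p-value ≈ 0.0290
Since p ≈ 0.0290 < α = 0.05, reject H0; the data support H1.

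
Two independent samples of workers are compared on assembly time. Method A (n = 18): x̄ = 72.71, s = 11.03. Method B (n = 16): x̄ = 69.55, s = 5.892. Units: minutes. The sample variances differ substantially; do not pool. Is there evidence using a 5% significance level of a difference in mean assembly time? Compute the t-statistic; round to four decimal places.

1.0575

Let group 1 = method A, group 2 = method B. H0: μ_1 = μ_2; H1: μ_1 ≠ μ_2 (Welch's two-sample t-test, two-sided).
t = (x̄_1 − x̄_2)/√(s_1²/n_1 + s_2²/n_2) = (72.71 − 69.55)/√(11.03²/18 + 5.892²/16) = 1.0575
Welch–Satterthwaite df ≈ 26.56
Two-sided p-value ≈ 0.2998
Since p ≈ 0.2998 > α = 0.05, fail to reject H0; the data do not provide sufficient evidence against H0.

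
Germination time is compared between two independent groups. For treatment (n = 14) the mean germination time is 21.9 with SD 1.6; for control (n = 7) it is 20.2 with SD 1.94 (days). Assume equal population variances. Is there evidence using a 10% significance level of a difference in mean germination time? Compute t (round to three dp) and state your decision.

Let group 1 = treatment, group 2 = control. H0: μ_1 = μ_2; H1: μ_1 ≠ μ_2 (two-sample pooled-variance t-test, two-sided).
s_p² = [(14−1)·1.6² + (7−1)·1.94²]/(14+7−2) = 2.94008
t = (21.9 − 20.2)/√[2.94008·(1/14 + 1/7)] = 2.142
df = n₁ + n₂ − 2 = 19
Two-sided p-value ≈ 0.0454
Since p ≈ 0.0454 < α = 0.1, reject H0; the evidence is statistically significant.

t = 2.142; reject H0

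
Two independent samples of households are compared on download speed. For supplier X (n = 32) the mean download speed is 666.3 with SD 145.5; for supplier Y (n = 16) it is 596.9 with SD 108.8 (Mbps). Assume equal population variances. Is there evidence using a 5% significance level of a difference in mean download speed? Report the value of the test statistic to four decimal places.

Let group 1 = supplier X, group 2 = supplier Y. H0: μ_1 = μ_2; H1: μ_1 ≠ μ_2 (two-sample pooled-variance t-test, two-sided).
s_p² = [(32−1)·145.5² + (16−1)·108.8²]/(32+16−2) = 18126.9
t = (666.3 − 596.9)/√[18126.9·(1/32 + 1/16)] = 1.6835
df = n₁ + n₂ − 2 = 46
Two-sided p-value ≈ 0.0991
Since p ≈ 0.0991 > α = 0.05, fail to reject H0; the data do not provide sufficient evidence against H0.

1.6835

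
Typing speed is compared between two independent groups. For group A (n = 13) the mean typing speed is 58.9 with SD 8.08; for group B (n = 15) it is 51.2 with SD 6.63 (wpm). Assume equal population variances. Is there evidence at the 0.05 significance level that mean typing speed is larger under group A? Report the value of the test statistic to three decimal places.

2.770

Let group 1 = group A, group 2 = group B. H0: μ_1 = μ_2; H1: μ_1 > μ_2 (two-sample pooled-variance t-test, right-tailed).
s_p² = [(13−1)·8.08² + (15−1)·6.63²]/(13+15−2) = 53.8013
t = (58.9 − 51.2)/√[53.8013·(1/13 + 1/15)] = 2.770
df = n₁ + n₂ − 2 = 26
p-value = P(T ≥ 2.770) ≈ 0.0051
Since p ≈ 0.0051 < α = 0.05, reject H0; the evidence is statistically significant.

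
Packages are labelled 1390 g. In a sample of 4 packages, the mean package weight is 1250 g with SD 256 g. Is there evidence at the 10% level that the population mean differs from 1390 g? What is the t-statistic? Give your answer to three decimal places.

H0: μ = 1390; H1: μ ≠ 1390 (one-sample t-test, two-sided).
t = (x̄ − μ₀)/(s/√n) = (1250 − 1390)/(256/√4) = -1.094
df = n − 1 = 3
Two-sided p-value ≈ 0.354
Since p ≈ 0.354 > α = 0.1, fail to reject H0; the evidence is not statistically significant.

-1.094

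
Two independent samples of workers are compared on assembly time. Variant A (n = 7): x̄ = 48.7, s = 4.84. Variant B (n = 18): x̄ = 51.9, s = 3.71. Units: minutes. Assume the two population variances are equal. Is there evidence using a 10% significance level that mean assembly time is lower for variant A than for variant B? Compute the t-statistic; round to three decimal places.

Let group 1 = variant A, group 2 = variant B. H0: μ_1 = μ_2; H1: μ_1 < μ_2 (two-sample pooled-variance t-test, left-tailed).
s_p² = [(7−1)·4.84² + (18−1)·3.71²]/(7+18−2) = 16.2845
t = (48.7 − 51.9)/√[16.2845·(1/7 + 1/18)] = -1.780
df = n₁ + n₂ − 2 = 23
p-value = P(T ≤ -1.780) ≈ 0.0441
Since p ≈ 0.0441 < α = 0.1, reject H0; the evidence is statistically significant.

-1.780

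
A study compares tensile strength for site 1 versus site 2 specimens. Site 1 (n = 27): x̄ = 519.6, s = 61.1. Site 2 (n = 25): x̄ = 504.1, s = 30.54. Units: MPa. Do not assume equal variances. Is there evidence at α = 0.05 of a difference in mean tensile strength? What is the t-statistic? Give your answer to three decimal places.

1.170

Let group 1 = site 1, group 2 = site 2. H0: μ_1 = μ_2; H1: μ_1 ≠ μ_2 (Welch's two-sample t-test, two-sided).
t = (x̄_1 − x̄_2)/√(s_1²/n_1 + s_2²/n_2) = (519.6 − 504.1)/√(61.1²/27 + 30.54²/25) = 1.170
Welch–Satterthwaite df ≈ 38.86
Two-sided p-value ≈ 0.249
Since p ≈ 0.249 > α = 0.05, fail to reject H0; the evidence is not statistically significant.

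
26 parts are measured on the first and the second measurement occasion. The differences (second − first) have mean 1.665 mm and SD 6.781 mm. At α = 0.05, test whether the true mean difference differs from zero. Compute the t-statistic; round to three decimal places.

1.252

H0: μ_d = 0; H1: μ_d ≠ 0 (paired t-test on the differences, two-sided).
t = d̄/(s_d/√n) = 1.665/(6.781/√26) = 1.252
df = n − 1 = 25
Two-sided p-value ≈ 0.2222
Since p ≈ 0.2222 > α = 0.05, fail to reject H0; the data do not provide sufficient evidence against H0.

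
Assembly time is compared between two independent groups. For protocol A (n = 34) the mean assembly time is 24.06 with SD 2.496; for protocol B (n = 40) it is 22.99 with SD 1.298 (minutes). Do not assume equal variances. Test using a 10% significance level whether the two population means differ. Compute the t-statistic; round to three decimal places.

Let group 1 = protocol A, group 2 = protocol B. H0: μ_1 = μ_2; H1: μ_1 ≠ μ_2 (Welch's two-sample t-test, two-sided).
t = (x̄_1 − x̄_2)/√(s_1²/n_1 + s_2²/n_2) = (24.06 − 22.99)/√(2.496²/34 + 1.298²/40) = 2.254
Welch–Satterthwaite df ≈ 47.78
Two-sided p-value ≈ 0.0288
Since p ≈ 0.0288 < α = 0.1, reject H0; the data support H1.

2.254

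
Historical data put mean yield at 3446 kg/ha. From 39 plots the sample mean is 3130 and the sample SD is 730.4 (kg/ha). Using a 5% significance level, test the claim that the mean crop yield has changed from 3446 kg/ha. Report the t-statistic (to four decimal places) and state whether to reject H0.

H0: μ = 3446; H1: μ ≠ 3446 (one-sample t-test, two-sided).
t = (x̄ − μ₀)/(s/√n) = (3130 − 3446)/(730.4/√39) = -2.7018
df = n − 1 = 38
Two-sided p-value ≈ 0.010
Since p ≈ 0.010 < α = 0.05, reject H0; the evidence is statistically significant.

t = -2.7018; reject H0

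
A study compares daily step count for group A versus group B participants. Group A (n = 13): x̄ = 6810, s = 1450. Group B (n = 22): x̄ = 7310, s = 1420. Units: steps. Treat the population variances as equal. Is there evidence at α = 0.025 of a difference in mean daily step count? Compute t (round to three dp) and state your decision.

Let group 1 = group A, group 2 = group B. H0: μ_1 = μ_2; H1: μ_1 ≠ μ_2 (two-sample pooled-variance t-test, two-sided).
s_p² = [(13−1)·1450² + (22−1)·1420²]/(13+22−2) = 2047710
t = (6810 − 7310)/√[2047710·(1/13 + 1/22)] = -0.999
df = n₁ + n₂ − 2 = 33
Two-sided p-value ≈ 0.3252
Since p ≈ 0.3252 > α = 0.025, fail to reject H0; the evidence is not statistically significant.

t = -0.999; fail to reject H0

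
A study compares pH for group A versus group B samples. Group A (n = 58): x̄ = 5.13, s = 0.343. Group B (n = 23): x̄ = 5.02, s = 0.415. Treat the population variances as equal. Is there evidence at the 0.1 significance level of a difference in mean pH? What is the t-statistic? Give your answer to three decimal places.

1.225

Let group 1 = group A, group 2 = group B. H0: μ_1 = μ_2; H1: μ_1 ≠ μ_2 (two-sample pooled-variance t-test, two-sided).
s_p² = [(58−1)·0.343² + (23−1)·0.415²]/(58+23−2) = 0.132847
t = (5.13 − 5.02)/√[0.132847·(1/58 + 1/23)] = 1.225
df = n₁ + n₂ − 2 = 79
Two-sided p-value ≈ 0.224
Since p ≈ 0.224 > α = 0.1, fail to reject H0; the evidence is not statistically significant.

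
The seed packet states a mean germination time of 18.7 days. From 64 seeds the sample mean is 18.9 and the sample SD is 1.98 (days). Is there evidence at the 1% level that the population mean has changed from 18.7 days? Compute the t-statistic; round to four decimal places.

0.8081

H0: μ = 18.7; H1: μ ≠ 18.7 (one-sample t-test, two-sided).
t = (x̄ − μ₀)/(s/√n) = (18.9 − 18.7)/(1.98/√64) = 0.8081
df = n − 1 = 63
Two-sided p-value ≈ 0.4221
Since p ≈ 0.4221 > α = 0.01, fail to reject H0; the data do not provide sufficient evidence against H0.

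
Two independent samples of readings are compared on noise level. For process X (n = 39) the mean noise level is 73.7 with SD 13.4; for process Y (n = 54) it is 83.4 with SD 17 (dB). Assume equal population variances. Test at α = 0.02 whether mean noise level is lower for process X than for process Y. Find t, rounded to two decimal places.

-2.96

Let group 1 = process X, group 2 = process Y. H0: μ_1 = μ_2; H1: μ_1 < μ_2 (two-sample pooled-variance t-test, left-tailed).
s_p² = [(39−1)·13.4² + (54−1)·17²]/(39+54−2) = 243.3
t = (73.7 − 83.4)/√[243.3·(1/39 + 1/54)] = -2.96
df = n₁ + n₂ − 2 = 91
p-value = P(T ≤ -2.96) ≈ 0.0020
Since p ≈ 0.0020 < α = 0.02, reject H0; the data support H1.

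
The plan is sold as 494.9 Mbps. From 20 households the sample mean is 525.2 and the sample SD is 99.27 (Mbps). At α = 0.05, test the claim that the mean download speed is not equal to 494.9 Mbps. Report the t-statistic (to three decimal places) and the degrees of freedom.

H0: μ = 494.9; H1: μ ≠ 494.9 (one-sample t-test, two-sided).
t = (x̄ − μ₀)/(s/√n) = (525.2 − 494.9)/(99.27/√20) = 1.365
df = n − 1 = 19
Two-sided p-value ≈ 0.1882
Since p ≈ 0.1882 > α = 0.05, fail to reject H0; the data do not provide sufficient evidence against H0.

t = 1.365, df = 19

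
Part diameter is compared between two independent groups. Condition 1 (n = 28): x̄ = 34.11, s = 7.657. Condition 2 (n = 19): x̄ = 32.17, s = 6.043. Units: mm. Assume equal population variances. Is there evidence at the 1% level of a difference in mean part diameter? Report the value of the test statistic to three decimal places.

Let group 1 = condition 1, group 2 = condition 2. H0: μ_1 = μ_2; H1: μ_1 ≠ μ_2 (two-sample pooled-variance t-test, two-sided).
s_p² = [(28−1)·7.657² + (19−1)·6.043²]/(28+19−2) = 49.7849
t = (34.11 − 32.17)/√[49.7849·(1/28 + 1/19)] = 0.925
df = n₁ + n₂ − 2 = 45
Two-sided p-value ≈ 0.3599
Since p ≈ 0.3599 > α = 0.01, fail to reject H0; the data do not provide sufficient evidence against H0.

0.925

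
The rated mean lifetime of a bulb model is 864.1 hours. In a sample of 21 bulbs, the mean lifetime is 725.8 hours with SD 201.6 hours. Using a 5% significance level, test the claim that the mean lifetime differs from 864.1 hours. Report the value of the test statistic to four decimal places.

-3.1437

H0: μ = 864.1; H1: μ ≠ 864.1 (one-sample t-test, two-sided).
t = (x̄ − μ₀)/(s/√n) = (725.8 − 864.1)/(201.6/√21) = -3.1437
df = n − 1 = 20
Two-sided p-value ≈ 0.005
Since p ≈ 0.005 < α = 0.05, reject H0; the evidence is statistically significant.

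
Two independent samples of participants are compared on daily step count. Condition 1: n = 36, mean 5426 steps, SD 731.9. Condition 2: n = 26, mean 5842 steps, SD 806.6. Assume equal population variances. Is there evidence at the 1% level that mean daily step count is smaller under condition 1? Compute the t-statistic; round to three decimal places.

-2.116

Let group 1 = condition 1, group 2 = condition 2. H0: μ_1 = μ_2; H1: μ_1 < μ_2 (two-sample pooled-variance t-test, left-tailed).
s_p² = [(36−1)·731.9² + (26−1)·806.6²]/(36+26−2) = 583563
t = (5426 − 5842)/√[583563·(1/36 + 1/26)] = -2.116
df = n₁ + n₂ − 2 = 60
p-value = P(T ≤ -2.116) ≈ 0.019
Since p ≈ 0.019 > α = 0.01, fail to reject H0; the evidence is not statistically significant.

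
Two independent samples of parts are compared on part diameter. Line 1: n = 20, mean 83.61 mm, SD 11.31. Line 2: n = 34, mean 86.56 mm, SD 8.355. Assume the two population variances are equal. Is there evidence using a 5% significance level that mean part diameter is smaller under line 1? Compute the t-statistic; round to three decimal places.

-1.097

Let group 1 = line 1, group 2 = line 2. H0: μ_1 = μ_2; H1: μ_1 < μ_2 (two-sample pooled-variance t-test, left-tailed).
s_p² = [(20−1)·11.31² + (34−1)·8.355²]/(20+34−2) = 91.0386
t = (83.61 − 86.56)/√[91.0386·(1/20 + 1/34)] = -1.097
df = n₁ + n₂ − 2 = 52
p-value = P(T ≤ -1.097) ≈ 0.139
Since p ≈ 0.139 > α = 0.05, fail to reject H0; the data do not provide sufficient evidence against H0.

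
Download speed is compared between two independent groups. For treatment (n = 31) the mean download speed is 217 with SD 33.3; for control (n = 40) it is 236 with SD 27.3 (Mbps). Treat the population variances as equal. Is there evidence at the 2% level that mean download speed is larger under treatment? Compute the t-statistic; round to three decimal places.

-2.642

Let group 1 = treatment, group 2 = control. H0: μ_1 = μ_2; H1: μ_1 > μ_2 (two-sample pooled-variance t-test, right-tailed).
s_p² = [(31−1)·33.3² + (40−1)·27.3²]/(31+40−2) = 903.377
t = (217 − 236)/√[903.377·(1/31 + 1/40)] = -2.642
df = n₁ + n₂ − 2 = 69
p-value = P(T ≥ -2.642) ≈ 0.9949
Since p ≈ 0.9949 > α = 0.02, fail to reject H0; the data do not provide sufficient evidence against H0.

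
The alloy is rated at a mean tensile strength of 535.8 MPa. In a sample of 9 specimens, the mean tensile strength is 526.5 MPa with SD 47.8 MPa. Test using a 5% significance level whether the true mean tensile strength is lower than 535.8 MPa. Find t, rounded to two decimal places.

H0: μ = 535.8; H1: μ < 535.8 (one-sample t-test, left-tailed).
t = (x̄ − μ₀)/(s/√n) = (526.5 − 535.8)/(47.8/√9) = -0.58
df = n − 1 = 8
p-value = P(T ≤ -0.58) ≈ 0.2878
Since p ≈ 0.2878 > α = 0.05, fail to reject H0; the data do not provide sufficient evidence against H0.

-0.58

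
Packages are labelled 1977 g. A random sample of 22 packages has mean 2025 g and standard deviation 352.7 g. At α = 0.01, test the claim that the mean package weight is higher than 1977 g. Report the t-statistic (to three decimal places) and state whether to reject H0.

H0: μ = 1977; H1: μ > 1977 (one-sample t-test, right-tailed).
t = (x̄ − μ₀)/(s/√n) = (2025 − 1977)/(352.7/√22) = 0.638
df = n − 1 = 21
p-value = P(T ≥ 0.638) ≈ 0.2651
Since p ≈ 0.2651 > α = 0.01, fail to reject H0; the data do not provide sufficient evidence against H0.

t = 0.638; fail to reject H0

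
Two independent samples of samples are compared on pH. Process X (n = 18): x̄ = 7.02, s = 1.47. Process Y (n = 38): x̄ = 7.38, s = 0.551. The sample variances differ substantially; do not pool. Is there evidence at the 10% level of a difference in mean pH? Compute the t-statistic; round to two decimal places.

Let group 1 = process X, group 2 = process Y. H0: μ_1 = μ_2; H1: μ_1 ≠ μ_2 (Welch's two-sample t-test, two-sided).
t = (x̄_1 − x̄_2)/√(s_1²/n_1 + s_2²/n_2) = (7.02 − 7.38)/√(1.47²/18 + 0.551²/38) = -1.01
Welch–Satterthwaite df ≈ 19.30
Two-sided p-value ≈ 0.3268
Since p ≈ 0.3268 > α = 0.1, fail to reject H0; the evidence is not statistically significant.

-1.01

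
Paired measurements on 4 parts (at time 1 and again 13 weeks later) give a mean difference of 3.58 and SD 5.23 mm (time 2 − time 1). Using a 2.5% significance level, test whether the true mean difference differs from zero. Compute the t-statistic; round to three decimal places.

1.369

H0: μ_d = 0; H1: μ_d ≠ 0 (paired t-test on the differences, two-sided).
t = d̄/(s_d/√n) = 3.58/(5.23/√4) = 1.369
df = n − 1 = 3
Two-sided p-value ≈ 0.264
Since p ≈ 0.264 > α = 0.025, fail to reject H0; the data do not provide sufficient evidence against H0.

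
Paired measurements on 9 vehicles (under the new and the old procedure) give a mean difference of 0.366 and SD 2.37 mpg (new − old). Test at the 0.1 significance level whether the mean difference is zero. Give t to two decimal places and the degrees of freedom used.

t = 0.46, df = 8

H0: μ_d = 0; H1: μ_d ≠ 0 (paired t-test on the differences, two-sided).
t = d̄/(s_d/√n) = 0.366/(2.37/√9) = 0.46
df = n − 1 = 8
Two-sided p-value ≈ 0.655
Since p ≈ 0.655 > α = 0.1, fail to reject H0; the data do not provide sufficient evidence against H0.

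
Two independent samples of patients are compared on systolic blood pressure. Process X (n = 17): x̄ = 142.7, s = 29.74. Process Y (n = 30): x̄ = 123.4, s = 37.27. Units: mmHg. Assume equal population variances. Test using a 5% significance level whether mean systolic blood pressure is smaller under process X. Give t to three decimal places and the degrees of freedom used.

t = 1.828, df = 45

Let group 1 = process X, group 2 = process Y. H0: μ_1 = μ_2; H1: μ_1 < μ_2 (two-sample pooled-variance t-test, left-tailed).
s_p² = [(17−1)·29.74² + (30−1)·37.27²]/(17+30−2) = 1209.64
t = (142.7 − 123.4)/√[1209.64·(1/17 + 1/30)] = 1.828
df = n₁ + n₂ − 2 = 45
p-value = P(T ≤ 1.828) ≈ 0.963
Since p ≈ 0.963 > α = 0.05, fail to reject H0; the evidence is not statistically significant.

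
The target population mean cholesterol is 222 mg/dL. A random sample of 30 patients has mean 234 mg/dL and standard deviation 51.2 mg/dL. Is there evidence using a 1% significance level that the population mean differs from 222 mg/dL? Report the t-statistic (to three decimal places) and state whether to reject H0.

H0: μ = 222; H1: μ ≠ 222 (one-sample t-test, two-sided).
t = (x̄ − μ₀)/(s/√n) = (234 − 222)/(51.2/√30) = 1.284
df = n − 1 = 29
Two-sided p-value ≈ 0.209
Since p ≈ 0.209 > α = 0.01, fail to reject H0; the evidence is not statistically significant.

t = 1.284; fail to reject H0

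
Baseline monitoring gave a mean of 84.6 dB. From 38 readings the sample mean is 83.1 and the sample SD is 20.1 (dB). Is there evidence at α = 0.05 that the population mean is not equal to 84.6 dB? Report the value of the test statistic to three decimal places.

H0: μ = 84.6; H1: μ ≠ 84.6 (one-sample t-test, two-sided).
t = (x̄ − μ₀)/(s/√n) = (83.1 − 84.6)/(20.1/√38) = -0.460
df = n − 1 = 37
Two-sided p-value ≈ 0.648
Since p ≈ 0.648 > α = 0.05, fail to reject H0; the evidence is not statistically significant.

-0.460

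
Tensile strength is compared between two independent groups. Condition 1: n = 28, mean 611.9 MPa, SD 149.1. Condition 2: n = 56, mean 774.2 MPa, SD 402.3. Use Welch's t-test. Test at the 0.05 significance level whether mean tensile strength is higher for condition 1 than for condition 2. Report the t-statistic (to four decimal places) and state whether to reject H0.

t = -2.6740; fail to reject H0

Let group 1 = condition 1, group 2 = condition 2. H0: μ_1 = μ_2; H1: μ_1 > μ_2 (Welch's two-sample t-test, right-tailed).
t = (x̄_1 − x̄_2)/√(s_1²/n_1 + s_2²/n_2) = (611.9 − 774.2)/√(149.1²/28 + 402.3²/56) = -2.6740
Welch–Satterthwaite df ≈ 77.46
p-value = P(T ≥ -2.6740) ≈ 0.9954
Since p ≈ 0.9954 > α = 0.05, fail to reject H0; the data do not provide sufficient evidence against H0.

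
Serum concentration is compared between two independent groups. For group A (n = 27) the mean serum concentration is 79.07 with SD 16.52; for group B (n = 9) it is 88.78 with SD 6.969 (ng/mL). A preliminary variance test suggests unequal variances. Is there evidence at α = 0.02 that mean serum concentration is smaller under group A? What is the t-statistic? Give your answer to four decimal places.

Let group 1 = group A, group 2 = group B. H0: μ_1 = μ_2; H1: μ_1 < μ_2 (Welch's two-sample t-test, left-tailed).
t = (x̄_1 − x̄_2)/√(s_1²/n_1 + s_2²/n_2) = (79.07 − 88.78)/√(16.52²/27 + 6.969²/9) = -2.4660
Welch–Satterthwaite df ≈ 31.76
p-value = P(T ≤ -2.4660) ≈ 0.010
Since p ≈ 0.010 < α = 0.02, reject H0; the data support H1.

-2.4660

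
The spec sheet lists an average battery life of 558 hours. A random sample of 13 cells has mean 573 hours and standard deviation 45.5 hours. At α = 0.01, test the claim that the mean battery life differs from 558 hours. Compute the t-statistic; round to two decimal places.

1.19

H0: μ = 558; H1: μ ≠ 558 (one-sample t-test, two-sided).
t = (x̄ − μ₀)/(s/√n) = (573 − 558)/(45.5/√13) = 1.19
df = n − 1 = 12
Two-sided p-value ≈ 0.258
Since p ≈ 0.258 > α = 0.01, fail to reject H0; the evidence is not statistically significant.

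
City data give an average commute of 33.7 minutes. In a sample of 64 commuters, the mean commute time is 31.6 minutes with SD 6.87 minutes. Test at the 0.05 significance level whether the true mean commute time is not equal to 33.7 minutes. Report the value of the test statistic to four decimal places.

H0: μ = 33.7; H1: μ ≠ 33.7 (one-sample t-test, two-sided).
t = (x̄ − μ₀)/(s/√n) = (31.6 − 33.7)/(6.87/√64) = -2.4454
df = n − 1 = 63
Two-sided p-value ≈ 0.017
Since p ≈ 0.017 < α = 0.05, reject H0; the evidence is statistically significant.

-2.4454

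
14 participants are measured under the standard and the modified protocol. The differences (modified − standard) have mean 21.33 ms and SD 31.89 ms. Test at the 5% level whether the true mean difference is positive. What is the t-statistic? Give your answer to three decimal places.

H0: μ_d = 0; H1: μ_d > 0 (paired t-test on the differences, right-tailed).
t = d̄/(s_d/√n) = 21.33/(31.89/√14) = 2.503
df = n − 1 = 13
p-value = P(T ≥ 2.503) ≈ 0.013
Since p ≈ 0.013 < α = 0.05, reject H0; the evidence is statistically significant.

2.503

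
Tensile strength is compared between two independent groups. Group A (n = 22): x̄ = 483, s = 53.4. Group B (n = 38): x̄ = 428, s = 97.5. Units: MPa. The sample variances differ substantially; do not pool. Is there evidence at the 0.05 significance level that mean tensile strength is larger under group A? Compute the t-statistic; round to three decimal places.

2.822

Let group 1 = group A, group 2 = group B. H0: μ_1 = μ_2; H1: μ_1 > μ_2 (Welch's two-sample t-test, right-tailed).
t = (x̄_1 − x̄_2)/√(s_1²/n_1 + s_2²/n_2) = (483 − 428)/√(53.4²/22 + 97.5²/38) = 2.822
Welch–Satterthwaite df ≈ 57.89
p-value = P(T ≥ 2.822) ≈ 0.003
Since p ≈ 0.003 < α = 0.05, reject H0; the data support H1.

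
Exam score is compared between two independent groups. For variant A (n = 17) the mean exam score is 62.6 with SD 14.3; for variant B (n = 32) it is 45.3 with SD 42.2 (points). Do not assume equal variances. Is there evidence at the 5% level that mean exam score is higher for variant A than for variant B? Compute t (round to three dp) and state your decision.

t = 2.103; reject H0

Let group 1 = variant A, group 2 = variant B. H0: μ_1 = μ_2; H1: μ_1 > μ_2 (Welch's two-sample t-test, right-tailed).
t = (x̄_1 − x̄_2)/√(s_1²/n_1 + s_2²/n_2) = (62.6 − 45.3)/√(14.3²/17 + 42.2²/32) = 2.103
Welch–Satterthwaite df ≈ 42.04
p-value = P(T ≥ 2.103) ≈ 0.0208
Since p ≈ 0.0208 < α = 0.05, reject H0; the evidence is statistically significant.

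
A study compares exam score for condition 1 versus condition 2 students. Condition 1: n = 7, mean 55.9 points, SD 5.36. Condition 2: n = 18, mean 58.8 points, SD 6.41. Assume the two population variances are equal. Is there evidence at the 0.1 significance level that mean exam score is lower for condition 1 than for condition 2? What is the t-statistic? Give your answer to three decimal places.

-1.058

Let group 1 = condition 1, group 2 = condition 2. H0: μ_1 = μ_2; H1: μ_1 < μ_2 (two-sample pooled-variance t-test, left-tailed).
s_p² = [(7−1)·5.36² + (18−1)·6.41²]/(7+18−2) = 37.8641
t = (55.9 − 58.8)/√[37.8641·(1/7 + 1/18)] = -1.058
df = n₁ + n₂ − 2 = 23
p-value = P(T ≤ -1.058) ≈ 0.151
Since p ≈ 0.151 > α = 0.1, fail to reject H0; the evidence is not statistically significant.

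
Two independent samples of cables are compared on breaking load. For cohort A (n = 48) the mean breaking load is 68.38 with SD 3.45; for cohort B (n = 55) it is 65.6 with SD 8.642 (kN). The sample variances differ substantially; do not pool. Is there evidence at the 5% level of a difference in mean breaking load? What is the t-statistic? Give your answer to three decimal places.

2.194

Let group 1 = cohort A, group 2 = cohort B. H0: μ_1 = μ_2; H1: μ_1 ≠ μ_2 (Welch's two-sample t-test, two-sided).
t = (x̄_1 − x̄_2)/√(s_1²/n_1 + s_2²/n_2) = (68.38 − 65.6)/√(3.45²/48 + 8.642²/55) = 2.194
Welch–Satterthwaite df ≈ 72.74
Two-sided p-value ≈ 0.031
Since p ≈ 0.031 < α = 0.05, reject H0; the data support H1.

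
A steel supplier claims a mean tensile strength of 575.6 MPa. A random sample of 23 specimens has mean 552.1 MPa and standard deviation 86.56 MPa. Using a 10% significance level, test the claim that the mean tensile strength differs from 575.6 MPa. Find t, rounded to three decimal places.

-1.302

H0: μ = 575.6; H1: μ ≠ 575.6 (one-sample t-test, two-sided).
t = (x̄ − μ₀)/(s/√n) = (552.1 − 575.6)/(86.56/√23) = -1.302
df = n − 1 = 22
Two-sided p-value ≈ 0.206
Since p ≈ 0.206 > α = 0.1, fail to reject H0; the data do not provide sufficient evidence against H0.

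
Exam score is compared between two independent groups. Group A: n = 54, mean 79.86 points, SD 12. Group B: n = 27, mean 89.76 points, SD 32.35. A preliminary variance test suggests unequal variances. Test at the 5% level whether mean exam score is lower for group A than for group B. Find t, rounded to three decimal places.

Let group 1 = group A, group 2 = group B. H0: μ_1 = μ_2; H1: μ_1 < μ_2 (Welch's two-sample t-test, left-tailed).
t = (x̄_1 − x̄_2)/√(s_1²/n_1 + s_2²/n_2) = (79.86 − 89.76)/√(12²/54 + 32.35²/27) = -1.538
Welch–Satterthwaite df ≈ 29.63
p-value = P(T ≤ -1.538) ≈ 0.067
Since p ≈ 0.067 > α = 0.05, fail to reject H0; the data do not provide sufficient evidence against H0.

-1.538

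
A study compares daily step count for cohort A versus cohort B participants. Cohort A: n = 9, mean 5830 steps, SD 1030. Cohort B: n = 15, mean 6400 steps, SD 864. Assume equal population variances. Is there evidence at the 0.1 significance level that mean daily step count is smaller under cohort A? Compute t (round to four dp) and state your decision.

t = -1.4571; reject H0

Let group 1 = cohort A, group 2 = cohort B. H0: μ_1 = μ_2; H1: μ_1 < μ_2 (two-sample pooled-variance t-test, left-tailed).
s_p² = [(9−1)·1030² + (15−1)·864²]/(9+15−2) = 860825
t = (5830 − 6400)/√[860825·(1/9 + 1/15)] = -1.4571
df = n₁ + n₂ − 2 = 22
p-value = P(T ≤ -1.4571) ≈ 0.0796
Since p ≈ 0.0796 < α = 0.1, reject H0; the evidence is statistically significant.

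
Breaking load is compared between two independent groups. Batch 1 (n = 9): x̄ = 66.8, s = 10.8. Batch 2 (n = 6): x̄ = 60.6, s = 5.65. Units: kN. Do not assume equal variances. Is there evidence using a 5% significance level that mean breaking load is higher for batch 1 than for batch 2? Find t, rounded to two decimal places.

Let group 1 = batch 1, group 2 = batch 2. H0: μ_1 = μ_2; H1: μ_1 > μ_2 (Welch's two-sample t-test, right-tailed).
t = (x̄_1 − x̄_2)/√(s_1²/n_1 + s_2²/n_2) = (66.8 − 60.6)/√(10.8²/9 + 5.65²/6) = 1.45
Welch–Satterthwaite df ≈ 12.54
p-value = P(T ≥ 1.45) ≈ 0.0858
Since p ≈ 0.0858 > α = 0.05, fail to reject H0; the evidence is not statistically significant.

1.45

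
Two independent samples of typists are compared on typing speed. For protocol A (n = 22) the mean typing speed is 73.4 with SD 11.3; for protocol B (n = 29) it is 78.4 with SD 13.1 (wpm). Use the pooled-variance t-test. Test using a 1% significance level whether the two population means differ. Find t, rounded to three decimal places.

Let group 1 = protocol A, group 2 = protocol B. H0: μ_1 = μ_2; H1: μ_1 ≠ μ_2 (two-sample pooled-variance t-test, two-sided).
s_p² = [(22−1)·11.3² + (29−1)·13.1²]/(22+29−2) = 152.787
t = (73.4 − 78.4)/√[152.787·(1/22 + 1/29)] = -1.431
df = n₁ + n₂ − 2 = 49
Two-sided p-value ≈ 0.159
Since p ≈ 0.159 > α = 0.01, fail to reject H0; the data do not provide sufficient evidence against H0.

-1.431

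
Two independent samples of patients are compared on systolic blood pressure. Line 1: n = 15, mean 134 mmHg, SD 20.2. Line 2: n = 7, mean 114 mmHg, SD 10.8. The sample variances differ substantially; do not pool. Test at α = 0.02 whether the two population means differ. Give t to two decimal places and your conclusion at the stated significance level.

Let group 1 = line 1, group 2 = line 2. H0: μ_1 = μ_2; H1: μ_1 ≠ μ_2 (Welch's two-sample t-test, two-sided).
t = (x̄_1 − x̄_2)/√(s_1²/n_1 + s_2²/n_2) = (134 − 114)/√(20.2²/15 + 10.8²/7) = 3.02
Welch–Satterthwaite df ≈ 19.41
Two-sided p-value ≈ 0.007
Since p ≈ 0.007 < α = 0.02, reject H0; the data support H1.

t = 3.02; reject H0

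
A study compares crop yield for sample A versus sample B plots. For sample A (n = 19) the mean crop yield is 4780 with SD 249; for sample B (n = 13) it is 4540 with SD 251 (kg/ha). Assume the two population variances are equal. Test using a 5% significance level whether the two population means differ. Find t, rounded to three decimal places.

2.669

Let group 1 = sample A, group 2 = sample B. H0: μ_1 = μ_2; H1: μ_1 ≠ μ_2 (two-sample pooled-variance t-test, two-sided).
s_p² = [(19−1)·249² + (13−1)·251²]/(19+13−2) = 62401
t = (4780 − 4540)/√[62401·(1/19 + 1/13)] = 2.669
df = n₁ + n₂ − 2 = 30
Two-sided p-value ≈ 0.0121
Since p ≈ 0.0121 < α = 0.05, reject H0; the evidence is statistically significant.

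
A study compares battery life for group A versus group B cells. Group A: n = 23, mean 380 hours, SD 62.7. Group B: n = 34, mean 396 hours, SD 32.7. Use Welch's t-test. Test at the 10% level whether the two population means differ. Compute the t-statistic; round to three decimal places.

Let group 1 = group A, group 2 = group B. H0: μ_1 = μ_2; H1: μ_1 ≠ μ_2 (Welch's two-sample t-test, two-sided).
t = (x̄_1 − x̄_2)/√(s_1²/n_1 + s_2²/n_2) = (380 − 396)/√(62.7²/23 + 32.7²/34) = -1.125
Welch–Satterthwaite df ≈ 30.16
Two-sided p-value ≈ 0.270
Since p ≈ 0.270 > α = 0.1, fail to reject H0; the evidence is not statistically significant.

-1.125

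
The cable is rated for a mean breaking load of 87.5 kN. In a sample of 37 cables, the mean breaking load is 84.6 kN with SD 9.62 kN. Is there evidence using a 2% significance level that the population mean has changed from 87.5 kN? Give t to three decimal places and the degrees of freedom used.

H0: μ = 87.5; H1: μ ≠ 87.5 (one-sample t-test, two-sided).
t = (x̄ − μ₀)/(s/√n) = (84.6 − 87.5)/(9.62/√37) = -1.834
df = n − 1 = 36
Two-sided p-value ≈ 0.075
Since p ≈ 0.075 > α = 0.02, fail to reject H0; the data do not provide sufficient evidence against H0.

t = -1.834, df = 36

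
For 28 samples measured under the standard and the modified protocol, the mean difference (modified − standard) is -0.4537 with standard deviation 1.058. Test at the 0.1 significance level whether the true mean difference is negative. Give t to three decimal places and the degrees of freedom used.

t = -2.269, df = 27

H0: μ_d = 0; H1: μ_d < 0 (paired t-test on the differences, left-tailed).
t = d̄/(s_d/√n) = -0.4537/(1.058/√28) = -2.269
df = n − 1 = 27
p-value = P(T ≤ -2.269) ≈ 0.0157
Since p ≈ 0.0157 < α = 0.1, reject H0; the data support H1.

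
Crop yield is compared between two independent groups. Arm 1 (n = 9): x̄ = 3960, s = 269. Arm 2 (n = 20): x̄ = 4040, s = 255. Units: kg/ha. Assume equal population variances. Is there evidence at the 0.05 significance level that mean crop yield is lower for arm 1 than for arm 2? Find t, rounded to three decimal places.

-0.769

Let group 1 = arm 1, group 2 = arm 2. H0: μ_1 = μ_2; H1: μ_1 < μ_2 (two-sample pooled-variance t-test, left-tailed).
s_p² = [(9−1)·269² + (20−1)·255²]/(9+20−2) = 67198.6
t = (3960 − 4040)/√[67198.6·(1/9 + 1/20)] = -0.769
df = n₁ + n₂ − 2 = 27
p-value = P(T ≤ -0.769) ≈ 0.224
Since p ≈ 0.224 > α = 0.05, fail to reject H0; the data do not provide sufficient evidence against H0.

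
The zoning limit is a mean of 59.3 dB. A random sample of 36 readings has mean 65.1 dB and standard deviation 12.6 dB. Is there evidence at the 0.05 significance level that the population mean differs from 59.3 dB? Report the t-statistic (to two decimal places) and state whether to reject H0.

t = 2.76; reject H0

H0: μ = 59.3; H1: μ ≠ 59.3 (one-sample t-test, two-sided).
t = (x̄ − μ₀)/(s/√n) = (65.1 − 59.3)/(12.6/√36) = 2.76
df = n − 1 = 35
Two-sided p-value ≈ 0.0091
Since p ≈ 0.0091 < α = 0.05, reject H0; the evidence is statistically significant.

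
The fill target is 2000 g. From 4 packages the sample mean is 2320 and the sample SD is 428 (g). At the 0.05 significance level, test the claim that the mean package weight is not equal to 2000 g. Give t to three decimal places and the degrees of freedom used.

H0: μ = 2000; H1: μ ≠ 2000 (one-sample t-test, two-sided).
t = (x̄ − μ₀)/(s/√n) = (2320 − 2000)/(428/√4) = 1.495
df = n − 1 = 3
Two-sided p-value ≈ 0.232
Since p ≈ 0.232 > α = 0.05, fail to reject H0; the evidence is not statistically significant.

t = 1.495, df = 3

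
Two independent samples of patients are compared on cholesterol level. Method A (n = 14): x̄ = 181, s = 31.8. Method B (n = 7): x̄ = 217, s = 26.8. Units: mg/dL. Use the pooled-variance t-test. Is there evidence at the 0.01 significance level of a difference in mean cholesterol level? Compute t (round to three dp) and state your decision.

t = -2.566; fail to reject H0

Let group 1 = method A, group 2 = method B. H0: μ_1 = μ_2; H1: μ_1 ≠ μ_2 (two-sample pooled-variance t-test, two-sided).
s_p² = [(14−1)·31.8² + (7−1)·26.8²]/(14+7−2) = 918.714
t = (181 − 217)/√[918.714·(1/14 + 1/7)] = -2.566
df = n₁ + n₂ − 2 = 19
Two-sided p-value ≈ 0.0189
Since p ≈ 0.0189 > α = 0.01, fail to reject H0; the evidence is not statistically significant.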